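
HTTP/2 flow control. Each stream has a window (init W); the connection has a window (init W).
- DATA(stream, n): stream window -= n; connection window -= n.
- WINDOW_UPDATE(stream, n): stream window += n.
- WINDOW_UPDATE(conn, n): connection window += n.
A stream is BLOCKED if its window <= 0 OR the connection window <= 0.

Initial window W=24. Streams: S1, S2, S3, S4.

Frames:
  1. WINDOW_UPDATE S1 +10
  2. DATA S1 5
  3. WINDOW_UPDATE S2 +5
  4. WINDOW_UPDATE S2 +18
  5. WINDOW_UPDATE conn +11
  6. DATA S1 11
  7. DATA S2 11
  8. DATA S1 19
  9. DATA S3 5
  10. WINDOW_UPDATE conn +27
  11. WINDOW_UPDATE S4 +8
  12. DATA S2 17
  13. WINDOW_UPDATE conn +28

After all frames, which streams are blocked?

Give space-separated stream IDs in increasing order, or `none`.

Op 1: conn=24 S1=34 S2=24 S3=24 S4=24 blocked=[]
Op 2: conn=19 S1=29 S2=24 S3=24 S4=24 blocked=[]
Op 3: conn=19 S1=29 S2=29 S3=24 S4=24 blocked=[]
Op 4: conn=19 S1=29 S2=47 S3=24 S4=24 blocked=[]
Op 5: conn=30 S1=29 S2=47 S3=24 S4=24 blocked=[]
Op 6: conn=19 S1=18 S2=47 S3=24 S4=24 blocked=[]
Op 7: conn=8 S1=18 S2=36 S3=24 S4=24 blocked=[]
Op 8: conn=-11 S1=-1 S2=36 S3=24 S4=24 blocked=[1, 2, 3, 4]
Op 9: conn=-16 S1=-1 S2=36 S3=19 S4=24 blocked=[1, 2, 3, 4]
Op 10: conn=11 S1=-1 S2=36 S3=19 S4=24 blocked=[1]
Op 11: conn=11 S1=-1 S2=36 S3=19 S4=32 blocked=[1]
Op 12: conn=-6 S1=-1 S2=19 S3=19 S4=32 blocked=[1, 2, 3, 4]
Op 13: conn=22 S1=-1 S2=19 S3=19 S4=32 blocked=[1]

Answer: S1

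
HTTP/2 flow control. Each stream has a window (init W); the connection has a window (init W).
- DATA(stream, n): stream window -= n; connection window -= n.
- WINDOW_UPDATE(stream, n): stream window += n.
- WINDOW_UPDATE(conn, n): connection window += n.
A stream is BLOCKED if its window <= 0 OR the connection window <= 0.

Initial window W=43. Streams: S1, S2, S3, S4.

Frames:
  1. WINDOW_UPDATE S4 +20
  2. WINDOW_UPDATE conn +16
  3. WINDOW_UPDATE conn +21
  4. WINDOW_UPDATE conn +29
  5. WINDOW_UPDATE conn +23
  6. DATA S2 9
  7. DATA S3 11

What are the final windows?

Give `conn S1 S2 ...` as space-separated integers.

Answer: 112 43 34 32 63

Derivation:
Op 1: conn=43 S1=43 S2=43 S3=43 S4=63 blocked=[]
Op 2: conn=59 S1=43 S2=43 S3=43 S4=63 blocked=[]
Op 3: conn=80 S1=43 S2=43 S3=43 S4=63 blocked=[]
Op 4: conn=109 S1=43 S2=43 S3=43 S4=63 blocked=[]
Op 5: conn=132 S1=43 S2=43 S3=43 S4=63 blocked=[]
Op 6: conn=123 S1=43 S2=34 S3=43 S4=63 blocked=[]
Op 7: conn=112 S1=43 S2=34 S3=32 S4=63 blocked=[]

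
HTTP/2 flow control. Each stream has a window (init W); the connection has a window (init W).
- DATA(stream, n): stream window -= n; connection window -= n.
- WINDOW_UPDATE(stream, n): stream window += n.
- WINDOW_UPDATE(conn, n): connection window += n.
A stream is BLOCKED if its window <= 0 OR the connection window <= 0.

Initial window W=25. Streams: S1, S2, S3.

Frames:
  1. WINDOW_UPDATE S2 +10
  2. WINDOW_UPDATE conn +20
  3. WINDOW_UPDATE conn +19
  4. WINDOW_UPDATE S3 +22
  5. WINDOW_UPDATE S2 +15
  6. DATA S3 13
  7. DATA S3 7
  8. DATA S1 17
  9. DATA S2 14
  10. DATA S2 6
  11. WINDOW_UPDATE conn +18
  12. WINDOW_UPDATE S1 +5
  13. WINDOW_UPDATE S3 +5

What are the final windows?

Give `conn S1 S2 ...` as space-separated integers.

Answer: 25 13 30 32

Derivation:
Op 1: conn=25 S1=25 S2=35 S3=25 blocked=[]
Op 2: conn=45 S1=25 S2=35 S3=25 blocked=[]
Op 3: conn=64 S1=25 S2=35 S3=25 blocked=[]
Op 4: conn=64 S1=25 S2=35 S3=47 blocked=[]
Op 5: conn=64 S1=25 S2=50 S3=47 blocked=[]
Op 6: conn=51 S1=25 S2=50 S3=34 blocked=[]
Op 7: conn=44 S1=25 S2=50 S3=27 blocked=[]
Op 8: conn=27 S1=8 S2=50 S3=27 blocked=[]
Op 9: conn=13 S1=8 S2=36 S3=27 blocked=[]
Op 10: conn=7 S1=8 S2=30 S3=27 blocked=[]
Op 11: conn=25 S1=8 S2=30 S3=27 blocked=[]
Op 12: conn=25 S1=13 S2=30 S3=27 blocked=[]
Op 13: conn=25 S1=13 S2=30 S3=32 blocked=[]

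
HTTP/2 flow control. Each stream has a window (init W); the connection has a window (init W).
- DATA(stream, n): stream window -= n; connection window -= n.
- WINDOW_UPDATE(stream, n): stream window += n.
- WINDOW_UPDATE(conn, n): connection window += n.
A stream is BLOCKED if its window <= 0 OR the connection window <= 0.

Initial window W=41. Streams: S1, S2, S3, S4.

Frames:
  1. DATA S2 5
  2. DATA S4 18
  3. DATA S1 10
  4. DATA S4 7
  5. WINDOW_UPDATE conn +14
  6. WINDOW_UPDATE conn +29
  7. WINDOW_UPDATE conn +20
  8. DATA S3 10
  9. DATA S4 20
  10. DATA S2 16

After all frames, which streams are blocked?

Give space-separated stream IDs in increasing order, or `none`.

Answer: S4

Derivation:
Op 1: conn=36 S1=41 S2=36 S3=41 S4=41 blocked=[]
Op 2: conn=18 S1=41 S2=36 S3=41 S4=23 blocked=[]
Op 3: conn=8 S1=31 S2=36 S3=41 S4=23 blocked=[]
Op 4: conn=1 S1=31 S2=36 S3=41 S4=16 blocked=[]
Op 5: conn=15 S1=31 S2=36 S3=41 S4=16 blocked=[]
Op 6: conn=44 S1=31 S2=36 S3=41 S4=16 blocked=[]
Op 7: conn=64 S1=31 S2=36 S3=41 S4=16 blocked=[]
Op 8: conn=54 S1=31 S2=36 S3=31 S4=16 blocked=[]
Op 9: conn=34 S1=31 S2=36 S3=31 S4=-4 blocked=[4]
Op 10: conn=18 S1=31 S2=20 S3=31 S4=-4 blocked=[4]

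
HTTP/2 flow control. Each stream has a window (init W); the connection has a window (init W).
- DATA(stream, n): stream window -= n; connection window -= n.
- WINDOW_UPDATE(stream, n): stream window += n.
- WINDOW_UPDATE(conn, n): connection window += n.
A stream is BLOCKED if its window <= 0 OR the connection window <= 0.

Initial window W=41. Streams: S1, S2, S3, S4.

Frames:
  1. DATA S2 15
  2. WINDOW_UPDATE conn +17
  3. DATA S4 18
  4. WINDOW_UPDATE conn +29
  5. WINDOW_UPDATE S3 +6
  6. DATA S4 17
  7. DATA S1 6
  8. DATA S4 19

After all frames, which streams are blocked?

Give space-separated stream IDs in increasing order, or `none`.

Op 1: conn=26 S1=41 S2=26 S3=41 S4=41 blocked=[]
Op 2: conn=43 S1=41 S2=26 S3=41 S4=41 blocked=[]
Op 3: conn=25 S1=41 S2=26 S3=41 S4=23 blocked=[]
Op 4: conn=54 S1=41 S2=26 S3=41 S4=23 blocked=[]
Op 5: conn=54 S1=41 S2=26 S3=47 S4=23 blocked=[]
Op 6: conn=37 S1=41 S2=26 S3=47 S4=6 blocked=[]
Op 7: conn=31 S1=35 S2=26 S3=47 S4=6 blocked=[]
Op 8: conn=12 S1=35 S2=26 S3=47 S4=-13 blocked=[4]

Answer: S4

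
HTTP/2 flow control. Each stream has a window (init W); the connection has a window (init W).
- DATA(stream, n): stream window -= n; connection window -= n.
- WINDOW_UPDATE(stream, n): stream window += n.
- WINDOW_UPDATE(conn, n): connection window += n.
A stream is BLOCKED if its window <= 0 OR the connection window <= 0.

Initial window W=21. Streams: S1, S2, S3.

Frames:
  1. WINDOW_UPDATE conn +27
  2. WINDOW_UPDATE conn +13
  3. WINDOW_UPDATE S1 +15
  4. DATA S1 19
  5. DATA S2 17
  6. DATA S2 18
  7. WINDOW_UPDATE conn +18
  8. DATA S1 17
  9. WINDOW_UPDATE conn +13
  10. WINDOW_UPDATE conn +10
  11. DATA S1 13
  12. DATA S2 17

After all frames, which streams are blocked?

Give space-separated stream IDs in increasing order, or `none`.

Op 1: conn=48 S1=21 S2=21 S3=21 blocked=[]
Op 2: conn=61 S1=21 S2=21 S3=21 blocked=[]
Op 3: conn=61 S1=36 S2=21 S3=21 blocked=[]
Op 4: conn=42 S1=17 S2=21 S3=21 blocked=[]
Op 5: conn=25 S1=17 S2=4 S3=21 blocked=[]
Op 6: conn=7 S1=17 S2=-14 S3=21 blocked=[2]
Op 7: conn=25 S1=17 S2=-14 S3=21 blocked=[2]
Op 8: conn=8 S1=0 S2=-14 S3=21 blocked=[1, 2]
Op 9: conn=21 S1=0 S2=-14 S3=21 blocked=[1, 2]
Op 10: conn=31 S1=0 S2=-14 S3=21 blocked=[1, 2]
Op 11: conn=18 S1=-13 S2=-14 S3=21 blocked=[1, 2]
Op 12: conn=1 S1=-13 S2=-31 S3=21 blocked=[1, 2]

Answer: S1 S2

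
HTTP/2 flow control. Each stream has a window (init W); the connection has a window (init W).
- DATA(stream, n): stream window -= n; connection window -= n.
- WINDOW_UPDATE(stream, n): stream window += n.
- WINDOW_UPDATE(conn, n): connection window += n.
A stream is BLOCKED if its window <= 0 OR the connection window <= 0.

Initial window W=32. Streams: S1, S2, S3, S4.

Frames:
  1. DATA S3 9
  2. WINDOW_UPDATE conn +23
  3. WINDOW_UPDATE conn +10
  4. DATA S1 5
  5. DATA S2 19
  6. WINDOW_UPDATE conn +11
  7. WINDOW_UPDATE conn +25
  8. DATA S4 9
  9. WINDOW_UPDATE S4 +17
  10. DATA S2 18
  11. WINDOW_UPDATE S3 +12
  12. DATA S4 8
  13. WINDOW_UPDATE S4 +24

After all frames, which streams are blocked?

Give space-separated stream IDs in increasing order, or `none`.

Answer: S2

Derivation:
Op 1: conn=23 S1=32 S2=32 S3=23 S4=32 blocked=[]
Op 2: conn=46 S1=32 S2=32 S3=23 S4=32 blocked=[]
Op 3: conn=56 S1=32 S2=32 S3=23 S4=32 blocked=[]
Op 4: conn=51 S1=27 S2=32 S3=23 S4=32 blocked=[]
Op 5: conn=32 S1=27 S2=13 S3=23 S4=32 blocked=[]
Op 6: conn=43 S1=27 S2=13 S3=23 S4=32 blocked=[]
Op 7: conn=68 S1=27 S2=13 S3=23 S4=32 blocked=[]
Op 8: conn=59 S1=27 S2=13 S3=23 S4=23 blocked=[]
Op 9: conn=59 S1=27 S2=13 S3=23 S4=40 blocked=[]
Op 10: conn=41 S1=27 S2=-5 S3=23 S4=40 blocked=[2]
Op 11: conn=41 S1=27 S2=-5 S3=35 S4=40 blocked=[2]
Op 12: conn=33 S1=27 S2=-5 S3=35 S4=32 blocked=[2]
Op 13: conn=33 S1=27 S2=-5 S3=35 S4=56 blocked=[2]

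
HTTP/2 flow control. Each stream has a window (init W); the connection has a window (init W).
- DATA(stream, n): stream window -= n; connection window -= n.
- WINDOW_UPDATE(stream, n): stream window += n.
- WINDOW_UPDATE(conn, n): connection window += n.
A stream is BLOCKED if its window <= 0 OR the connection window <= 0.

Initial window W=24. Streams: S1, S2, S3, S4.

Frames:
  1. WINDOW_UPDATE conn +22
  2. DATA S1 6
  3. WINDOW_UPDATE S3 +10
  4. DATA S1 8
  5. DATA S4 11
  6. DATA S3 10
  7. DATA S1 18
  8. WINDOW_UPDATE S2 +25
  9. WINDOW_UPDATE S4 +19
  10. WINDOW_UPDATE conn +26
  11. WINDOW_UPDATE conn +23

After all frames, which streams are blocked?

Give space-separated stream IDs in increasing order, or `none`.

Op 1: conn=46 S1=24 S2=24 S3=24 S4=24 blocked=[]
Op 2: conn=40 S1=18 S2=24 S3=24 S4=24 blocked=[]
Op 3: conn=40 S1=18 S2=24 S3=34 S4=24 blocked=[]
Op 4: conn=32 S1=10 S2=24 S3=34 S4=24 blocked=[]
Op 5: conn=21 S1=10 S2=24 S3=34 S4=13 blocked=[]
Op 6: conn=11 S1=10 S2=24 S3=24 S4=13 blocked=[]
Op 7: conn=-7 S1=-8 S2=24 S3=24 S4=13 blocked=[1, 2, 3, 4]
Op 8: conn=-7 S1=-8 S2=49 S3=24 S4=13 blocked=[1, 2, 3, 4]
Op 9: conn=-7 S1=-8 S2=49 S3=24 S4=32 blocked=[1, 2, 3, 4]
Op 10: conn=19 S1=-8 S2=49 S3=24 S4=32 blocked=[1]
Op 11: conn=42 S1=-8 S2=49 S3=24 S4=32 blocked=[1]

Answer: S1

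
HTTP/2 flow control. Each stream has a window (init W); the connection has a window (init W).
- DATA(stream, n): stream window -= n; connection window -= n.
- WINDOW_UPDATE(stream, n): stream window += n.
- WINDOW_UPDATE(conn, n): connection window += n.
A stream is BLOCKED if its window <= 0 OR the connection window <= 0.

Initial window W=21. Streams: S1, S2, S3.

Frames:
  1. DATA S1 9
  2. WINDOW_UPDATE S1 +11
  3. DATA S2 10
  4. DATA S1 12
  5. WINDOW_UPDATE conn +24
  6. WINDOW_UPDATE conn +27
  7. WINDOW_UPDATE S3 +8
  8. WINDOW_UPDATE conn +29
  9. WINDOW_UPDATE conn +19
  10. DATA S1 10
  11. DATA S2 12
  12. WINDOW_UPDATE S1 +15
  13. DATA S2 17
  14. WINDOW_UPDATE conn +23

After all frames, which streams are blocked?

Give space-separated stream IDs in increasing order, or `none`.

Op 1: conn=12 S1=12 S2=21 S3=21 blocked=[]
Op 2: conn=12 S1=23 S2=21 S3=21 blocked=[]
Op 3: conn=2 S1=23 S2=11 S3=21 blocked=[]
Op 4: conn=-10 S1=11 S2=11 S3=21 blocked=[1, 2, 3]
Op 5: conn=14 S1=11 S2=11 S3=21 blocked=[]
Op 6: conn=41 S1=11 S2=11 S3=21 blocked=[]
Op 7: conn=41 S1=11 S2=11 S3=29 blocked=[]
Op 8: conn=70 S1=11 S2=11 S3=29 blocked=[]
Op 9: conn=89 S1=11 S2=11 S3=29 blocked=[]
Op 10: conn=79 S1=1 S2=11 S3=29 blocked=[]
Op 11: conn=67 S1=1 S2=-1 S3=29 blocked=[2]
Op 12: conn=67 S1=16 S2=-1 S3=29 blocked=[2]
Op 13: conn=50 S1=16 S2=-18 S3=29 blocked=[2]
Op 14: conn=73 S1=16 S2=-18 S3=29 blocked=[2]

Answer: S2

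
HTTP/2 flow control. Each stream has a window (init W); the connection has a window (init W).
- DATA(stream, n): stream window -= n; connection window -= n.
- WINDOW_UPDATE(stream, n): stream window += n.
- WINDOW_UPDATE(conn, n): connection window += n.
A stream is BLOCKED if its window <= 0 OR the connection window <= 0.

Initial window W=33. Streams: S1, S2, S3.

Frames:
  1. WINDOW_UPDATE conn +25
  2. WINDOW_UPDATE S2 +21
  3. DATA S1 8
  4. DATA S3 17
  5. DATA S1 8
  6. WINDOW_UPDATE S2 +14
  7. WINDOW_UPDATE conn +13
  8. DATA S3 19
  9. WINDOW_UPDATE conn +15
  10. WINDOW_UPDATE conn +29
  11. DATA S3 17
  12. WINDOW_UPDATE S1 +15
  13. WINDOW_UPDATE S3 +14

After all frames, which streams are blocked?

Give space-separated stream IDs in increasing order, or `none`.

Op 1: conn=58 S1=33 S2=33 S3=33 blocked=[]
Op 2: conn=58 S1=33 S2=54 S3=33 blocked=[]
Op 3: conn=50 S1=25 S2=54 S3=33 blocked=[]
Op 4: conn=33 S1=25 S2=54 S3=16 blocked=[]
Op 5: conn=25 S1=17 S2=54 S3=16 blocked=[]
Op 6: conn=25 S1=17 S2=68 S3=16 blocked=[]
Op 7: conn=38 S1=17 S2=68 S3=16 blocked=[]
Op 8: conn=19 S1=17 S2=68 S3=-3 blocked=[3]
Op 9: conn=34 S1=17 S2=68 S3=-3 blocked=[3]
Op 10: conn=63 S1=17 S2=68 S3=-3 blocked=[3]
Op 11: conn=46 S1=17 S2=68 S3=-20 blocked=[3]
Op 12: conn=46 S1=32 S2=68 S3=-20 blocked=[3]
Op 13: conn=46 S1=32 S2=68 S3=-6 blocked=[3]

Answer: S3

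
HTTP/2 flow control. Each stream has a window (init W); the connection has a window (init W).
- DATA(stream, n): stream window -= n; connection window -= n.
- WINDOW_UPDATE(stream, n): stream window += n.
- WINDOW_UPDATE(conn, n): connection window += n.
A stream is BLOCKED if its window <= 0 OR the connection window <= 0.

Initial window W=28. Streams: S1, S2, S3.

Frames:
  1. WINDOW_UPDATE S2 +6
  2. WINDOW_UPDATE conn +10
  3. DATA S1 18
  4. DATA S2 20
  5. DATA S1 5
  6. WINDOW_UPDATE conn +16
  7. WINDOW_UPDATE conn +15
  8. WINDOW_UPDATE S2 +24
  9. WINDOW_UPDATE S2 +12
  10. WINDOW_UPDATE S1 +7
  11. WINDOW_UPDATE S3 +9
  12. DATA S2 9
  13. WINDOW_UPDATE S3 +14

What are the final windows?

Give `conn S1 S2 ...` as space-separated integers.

Answer: 17 12 41 51

Derivation:
Op 1: conn=28 S1=28 S2=34 S3=28 blocked=[]
Op 2: conn=38 S1=28 S2=34 S3=28 blocked=[]
Op 3: conn=20 S1=10 S2=34 S3=28 blocked=[]
Op 4: conn=0 S1=10 S2=14 S3=28 blocked=[1, 2, 3]
Op 5: conn=-5 S1=5 S2=14 S3=28 blocked=[1, 2, 3]
Op 6: conn=11 S1=5 S2=14 S3=28 blocked=[]
Op 7: conn=26 S1=5 S2=14 S3=28 blocked=[]
Op 8: conn=26 S1=5 S2=38 S3=28 blocked=[]
Op 9: conn=26 S1=5 S2=50 S3=28 blocked=[]
Op 10: conn=26 S1=12 S2=50 S3=28 blocked=[]
Op 11: conn=26 S1=12 S2=50 S3=37 blocked=[]
Op 12: conn=17 S1=12 S2=41 S3=37 blocked=[]
Op 13: conn=17 S1=12 S2=41 S3=51 blocked=[]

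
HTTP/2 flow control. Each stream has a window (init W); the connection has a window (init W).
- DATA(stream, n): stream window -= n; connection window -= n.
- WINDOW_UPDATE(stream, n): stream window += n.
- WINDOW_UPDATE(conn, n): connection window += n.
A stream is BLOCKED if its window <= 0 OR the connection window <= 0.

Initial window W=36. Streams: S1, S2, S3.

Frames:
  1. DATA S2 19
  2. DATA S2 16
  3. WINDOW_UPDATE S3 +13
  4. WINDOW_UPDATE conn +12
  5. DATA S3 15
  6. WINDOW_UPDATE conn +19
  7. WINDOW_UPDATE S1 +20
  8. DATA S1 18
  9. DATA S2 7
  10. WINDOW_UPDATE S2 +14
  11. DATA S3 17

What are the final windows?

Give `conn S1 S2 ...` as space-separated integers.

Op 1: conn=17 S1=36 S2=17 S3=36 blocked=[]
Op 2: conn=1 S1=36 S2=1 S3=36 blocked=[]
Op 3: conn=1 S1=36 S2=1 S3=49 blocked=[]
Op 4: conn=13 S1=36 S2=1 S3=49 blocked=[]
Op 5: conn=-2 S1=36 S2=1 S3=34 blocked=[1, 2, 3]
Op 6: conn=17 S1=36 S2=1 S3=34 blocked=[]
Op 7: conn=17 S1=56 S2=1 S3=34 blocked=[]
Op 8: conn=-1 S1=38 S2=1 S3=34 blocked=[1, 2, 3]
Op 9: conn=-8 S1=38 S2=-6 S3=34 blocked=[1, 2, 3]
Op 10: conn=-8 S1=38 S2=8 S3=34 blocked=[1, 2, 3]
Op 11: conn=-25 S1=38 S2=8 S3=17 blocked=[1, 2, 3]

Answer: -25 38 8 17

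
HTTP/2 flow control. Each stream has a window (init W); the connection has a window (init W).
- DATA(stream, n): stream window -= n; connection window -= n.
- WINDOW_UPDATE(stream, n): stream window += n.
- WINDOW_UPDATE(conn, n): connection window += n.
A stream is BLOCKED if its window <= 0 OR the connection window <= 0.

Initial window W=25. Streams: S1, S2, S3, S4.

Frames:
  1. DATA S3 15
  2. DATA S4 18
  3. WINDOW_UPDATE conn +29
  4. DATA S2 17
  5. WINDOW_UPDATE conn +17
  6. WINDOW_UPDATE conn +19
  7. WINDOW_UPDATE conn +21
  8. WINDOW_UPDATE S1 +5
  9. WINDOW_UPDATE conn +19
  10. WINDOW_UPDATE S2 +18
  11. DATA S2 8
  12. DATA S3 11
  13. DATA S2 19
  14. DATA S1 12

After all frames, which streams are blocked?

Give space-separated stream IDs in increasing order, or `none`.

Op 1: conn=10 S1=25 S2=25 S3=10 S4=25 blocked=[]
Op 2: conn=-8 S1=25 S2=25 S3=10 S4=7 blocked=[1, 2, 3, 4]
Op 3: conn=21 S1=25 S2=25 S3=10 S4=7 blocked=[]
Op 4: conn=4 S1=25 S2=8 S3=10 S4=7 blocked=[]
Op 5: conn=21 S1=25 S2=8 S3=10 S4=7 blocked=[]
Op 6: conn=40 S1=25 S2=8 S3=10 S4=7 blocked=[]
Op 7: conn=61 S1=25 S2=8 S3=10 S4=7 blocked=[]
Op 8: conn=61 S1=30 S2=8 S3=10 S4=7 blocked=[]
Op 9: conn=80 S1=30 S2=8 S3=10 S4=7 blocked=[]
Op 10: conn=80 S1=30 S2=26 S3=10 S4=7 blocked=[]
Op 11: conn=72 S1=30 S2=18 S3=10 S4=7 blocked=[]
Op 12: conn=61 S1=30 S2=18 S3=-1 S4=7 blocked=[3]
Op 13: conn=42 S1=30 S2=-1 S3=-1 S4=7 blocked=[2, 3]
Op 14: conn=30 S1=18 S2=-1 S3=-1 S4=7 blocked=[2, 3]

Answer: S2 S3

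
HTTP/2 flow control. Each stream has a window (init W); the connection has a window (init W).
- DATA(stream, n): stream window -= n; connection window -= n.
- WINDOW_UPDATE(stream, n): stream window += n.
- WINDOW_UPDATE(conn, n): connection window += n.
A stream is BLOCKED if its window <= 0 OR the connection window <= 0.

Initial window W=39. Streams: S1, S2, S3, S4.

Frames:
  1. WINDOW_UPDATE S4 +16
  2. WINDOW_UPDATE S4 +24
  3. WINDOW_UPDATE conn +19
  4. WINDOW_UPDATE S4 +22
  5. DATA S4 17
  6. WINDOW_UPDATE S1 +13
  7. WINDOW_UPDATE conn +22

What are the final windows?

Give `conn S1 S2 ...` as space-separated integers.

Op 1: conn=39 S1=39 S2=39 S3=39 S4=55 blocked=[]
Op 2: conn=39 S1=39 S2=39 S3=39 S4=79 blocked=[]
Op 3: conn=58 S1=39 S2=39 S3=39 S4=79 blocked=[]
Op 4: conn=58 S1=39 S2=39 S3=39 S4=101 blocked=[]
Op 5: conn=41 S1=39 S2=39 S3=39 S4=84 blocked=[]
Op 6: conn=41 S1=52 S2=39 S3=39 S4=84 blocked=[]
Op 7: conn=63 S1=52 S2=39 S3=39 S4=84 blocked=[]

Answer: 63 52 39 39 84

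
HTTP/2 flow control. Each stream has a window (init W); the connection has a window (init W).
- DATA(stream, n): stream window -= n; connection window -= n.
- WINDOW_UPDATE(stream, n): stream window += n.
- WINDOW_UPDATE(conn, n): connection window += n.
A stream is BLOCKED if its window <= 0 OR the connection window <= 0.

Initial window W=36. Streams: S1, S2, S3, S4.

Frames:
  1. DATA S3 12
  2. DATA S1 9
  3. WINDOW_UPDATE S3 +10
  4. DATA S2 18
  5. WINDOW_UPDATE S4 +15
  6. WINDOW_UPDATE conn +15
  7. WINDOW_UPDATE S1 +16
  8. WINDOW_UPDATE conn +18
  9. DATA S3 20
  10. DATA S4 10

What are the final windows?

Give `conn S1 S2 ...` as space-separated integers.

Answer: 0 43 18 14 41

Derivation:
Op 1: conn=24 S1=36 S2=36 S3=24 S4=36 blocked=[]
Op 2: conn=15 S1=27 S2=36 S3=24 S4=36 blocked=[]
Op 3: conn=15 S1=27 S2=36 S3=34 S4=36 blocked=[]
Op 4: conn=-3 S1=27 S2=18 S3=34 S4=36 blocked=[1, 2, 3, 4]
Op 5: conn=-3 S1=27 S2=18 S3=34 S4=51 blocked=[1, 2, 3, 4]
Op 6: conn=12 S1=27 S2=18 S3=34 S4=51 blocked=[]
Op 7: conn=12 S1=43 S2=18 S3=34 S4=51 blocked=[]
Op 8: conn=30 S1=43 S2=18 S3=34 S4=51 blocked=[]
Op 9: conn=10 S1=43 S2=18 S3=14 S4=51 blocked=[]
Op 10: conn=0 S1=43 S2=18 S3=14 S4=41 blocked=[1, 2, 3, 4]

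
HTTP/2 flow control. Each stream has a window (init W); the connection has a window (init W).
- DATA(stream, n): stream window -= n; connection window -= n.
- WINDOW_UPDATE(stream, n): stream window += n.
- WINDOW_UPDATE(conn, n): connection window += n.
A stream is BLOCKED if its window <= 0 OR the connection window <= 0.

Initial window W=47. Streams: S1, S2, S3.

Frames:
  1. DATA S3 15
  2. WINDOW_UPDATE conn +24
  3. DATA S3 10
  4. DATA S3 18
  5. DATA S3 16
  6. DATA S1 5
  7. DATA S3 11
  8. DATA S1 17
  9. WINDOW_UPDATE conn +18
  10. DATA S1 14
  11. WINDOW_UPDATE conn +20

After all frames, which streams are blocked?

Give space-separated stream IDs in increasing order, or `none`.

Answer: S3

Derivation:
Op 1: conn=32 S1=47 S2=47 S3=32 blocked=[]
Op 2: conn=56 S1=47 S2=47 S3=32 blocked=[]
Op 3: conn=46 S1=47 S2=47 S3=22 blocked=[]
Op 4: conn=28 S1=47 S2=47 S3=4 blocked=[]
Op 5: conn=12 S1=47 S2=47 S3=-12 blocked=[3]
Op 6: conn=7 S1=42 S2=47 S3=-12 blocked=[3]
Op 7: conn=-4 S1=42 S2=47 S3=-23 blocked=[1, 2, 3]
Op 8: conn=-21 S1=25 S2=47 S3=-23 blocked=[1, 2, 3]
Op 9: conn=-3 S1=25 S2=47 S3=-23 blocked=[1, 2, 3]
Op 10: conn=-17 S1=11 S2=47 S3=-23 blocked=[1, 2, 3]
Op 11: conn=3 S1=11 S2=47 S3=-23 blocked=[3]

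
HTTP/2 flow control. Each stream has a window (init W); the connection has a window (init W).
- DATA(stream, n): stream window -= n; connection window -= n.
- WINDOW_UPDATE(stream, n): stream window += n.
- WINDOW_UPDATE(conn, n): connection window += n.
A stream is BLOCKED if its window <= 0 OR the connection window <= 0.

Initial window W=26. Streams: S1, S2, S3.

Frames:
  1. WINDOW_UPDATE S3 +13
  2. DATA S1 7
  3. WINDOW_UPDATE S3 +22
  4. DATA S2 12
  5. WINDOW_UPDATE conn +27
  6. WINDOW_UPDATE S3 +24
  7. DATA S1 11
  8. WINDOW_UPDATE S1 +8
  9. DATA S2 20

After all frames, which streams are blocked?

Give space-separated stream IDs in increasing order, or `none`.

Op 1: conn=26 S1=26 S2=26 S3=39 blocked=[]
Op 2: conn=19 S1=19 S2=26 S3=39 blocked=[]
Op 3: conn=19 S1=19 S2=26 S3=61 blocked=[]
Op 4: conn=7 S1=19 S2=14 S3=61 blocked=[]
Op 5: conn=34 S1=19 S2=14 S3=61 blocked=[]
Op 6: conn=34 S1=19 S2=14 S3=85 blocked=[]
Op 7: conn=23 S1=8 S2=14 S3=85 blocked=[]
Op 8: conn=23 S1=16 S2=14 S3=85 blocked=[]
Op 9: conn=3 S1=16 S2=-6 S3=85 blocked=[2]

Answer: S2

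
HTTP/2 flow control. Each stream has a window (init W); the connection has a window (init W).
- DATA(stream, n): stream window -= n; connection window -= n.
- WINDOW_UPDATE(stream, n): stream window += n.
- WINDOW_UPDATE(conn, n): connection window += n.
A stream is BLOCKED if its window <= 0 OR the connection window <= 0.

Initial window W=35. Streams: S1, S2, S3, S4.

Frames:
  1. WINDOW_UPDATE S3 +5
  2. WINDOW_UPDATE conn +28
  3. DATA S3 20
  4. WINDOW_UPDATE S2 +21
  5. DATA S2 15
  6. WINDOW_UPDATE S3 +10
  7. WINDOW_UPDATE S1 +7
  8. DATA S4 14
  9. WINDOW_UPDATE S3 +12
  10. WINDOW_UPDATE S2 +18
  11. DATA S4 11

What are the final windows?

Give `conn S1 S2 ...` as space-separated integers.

Op 1: conn=35 S1=35 S2=35 S3=40 S4=35 blocked=[]
Op 2: conn=63 S1=35 S2=35 S3=40 S4=35 blocked=[]
Op 3: conn=43 S1=35 S2=35 S3=20 S4=35 blocked=[]
Op 4: conn=43 S1=35 S2=56 S3=20 S4=35 blocked=[]
Op 5: conn=28 S1=35 S2=41 S3=20 S4=35 blocked=[]
Op 6: conn=28 S1=35 S2=41 S3=30 S4=35 blocked=[]
Op 7: conn=28 S1=42 S2=41 S3=30 S4=35 blocked=[]
Op 8: conn=14 S1=42 S2=41 S3=30 S4=21 blocked=[]
Op 9: conn=14 S1=42 S2=41 S3=42 S4=21 blocked=[]
Op 10: conn=14 S1=42 S2=59 S3=42 S4=21 blocked=[]
Op 11: conn=3 S1=42 S2=59 S3=42 S4=10 blocked=[]

Answer: 3 42 59 42 10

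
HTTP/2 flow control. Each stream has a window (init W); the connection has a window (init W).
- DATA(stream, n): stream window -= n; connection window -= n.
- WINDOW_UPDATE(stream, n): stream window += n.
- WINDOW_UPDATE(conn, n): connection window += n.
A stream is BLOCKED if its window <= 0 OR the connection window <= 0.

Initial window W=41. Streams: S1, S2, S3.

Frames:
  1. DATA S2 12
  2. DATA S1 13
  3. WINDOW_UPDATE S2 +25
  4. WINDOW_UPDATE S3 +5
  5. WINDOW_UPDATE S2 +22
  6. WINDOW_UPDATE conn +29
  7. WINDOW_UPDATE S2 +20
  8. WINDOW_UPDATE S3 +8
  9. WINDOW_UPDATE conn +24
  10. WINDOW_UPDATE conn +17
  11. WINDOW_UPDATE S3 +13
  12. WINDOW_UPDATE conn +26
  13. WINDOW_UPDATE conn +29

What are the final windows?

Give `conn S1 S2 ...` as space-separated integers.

Answer: 141 28 96 67

Derivation:
Op 1: conn=29 S1=41 S2=29 S3=41 blocked=[]
Op 2: conn=16 S1=28 S2=29 S3=41 blocked=[]
Op 3: conn=16 S1=28 S2=54 S3=41 blocked=[]
Op 4: conn=16 S1=28 S2=54 S3=46 blocked=[]
Op 5: conn=16 S1=28 S2=76 S3=46 blocked=[]
Op 6: conn=45 S1=28 S2=76 S3=46 blocked=[]
Op 7: conn=45 S1=28 S2=96 S3=46 blocked=[]
Op 8: conn=45 S1=28 S2=96 S3=54 blocked=[]
Op 9: conn=69 S1=28 S2=96 S3=54 blocked=[]
Op 10: conn=86 S1=28 S2=96 S3=54 blocked=[]
Op 11: conn=86 S1=28 S2=96 S3=67 blocked=[]
Op 12: conn=112 S1=28 S2=96 S3=67 blocked=[]
Op 13: conn=141 S1=28 S2=96 S3=67 blocked=[]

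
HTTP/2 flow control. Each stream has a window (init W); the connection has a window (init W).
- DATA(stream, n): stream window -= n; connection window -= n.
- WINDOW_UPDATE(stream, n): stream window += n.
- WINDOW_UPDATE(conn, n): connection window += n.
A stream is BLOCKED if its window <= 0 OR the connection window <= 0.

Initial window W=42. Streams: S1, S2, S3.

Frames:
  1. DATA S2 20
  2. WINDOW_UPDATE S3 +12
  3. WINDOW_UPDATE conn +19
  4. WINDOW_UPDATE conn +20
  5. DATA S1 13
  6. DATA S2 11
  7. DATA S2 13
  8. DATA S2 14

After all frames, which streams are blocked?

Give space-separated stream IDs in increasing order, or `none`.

Answer: S2

Derivation:
Op 1: conn=22 S1=42 S2=22 S3=42 blocked=[]
Op 2: conn=22 S1=42 S2=22 S3=54 blocked=[]
Op 3: conn=41 S1=42 S2=22 S3=54 blocked=[]
Op 4: conn=61 S1=42 S2=22 S3=54 blocked=[]
Op 5: conn=48 S1=29 S2=22 S3=54 blocked=[]
Op 6: conn=37 S1=29 S2=11 S3=54 blocked=[]
Op 7: conn=24 S1=29 S2=-2 S3=54 blocked=[2]
Op 8: conn=10 S1=29 S2=-16 S3=54 blocked=[2]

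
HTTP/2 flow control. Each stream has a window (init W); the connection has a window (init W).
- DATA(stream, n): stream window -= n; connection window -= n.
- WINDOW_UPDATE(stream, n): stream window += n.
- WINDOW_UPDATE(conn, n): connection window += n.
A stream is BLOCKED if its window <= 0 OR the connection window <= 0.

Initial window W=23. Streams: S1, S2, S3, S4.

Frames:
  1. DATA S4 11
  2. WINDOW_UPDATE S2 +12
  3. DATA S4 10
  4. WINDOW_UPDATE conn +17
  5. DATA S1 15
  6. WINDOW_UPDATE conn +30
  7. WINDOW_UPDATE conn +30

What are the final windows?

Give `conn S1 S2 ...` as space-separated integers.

Op 1: conn=12 S1=23 S2=23 S3=23 S4=12 blocked=[]
Op 2: conn=12 S1=23 S2=35 S3=23 S4=12 blocked=[]
Op 3: conn=2 S1=23 S2=35 S3=23 S4=2 blocked=[]
Op 4: conn=19 S1=23 S2=35 S3=23 S4=2 blocked=[]
Op 5: conn=4 S1=8 S2=35 S3=23 S4=2 blocked=[]
Op 6: conn=34 S1=8 S2=35 S3=23 S4=2 blocked=[]
Op 7: conn=64 S1=8 S2=35 S3=23 S4=2 blocked=[]

Answer: 64 8 35 23 2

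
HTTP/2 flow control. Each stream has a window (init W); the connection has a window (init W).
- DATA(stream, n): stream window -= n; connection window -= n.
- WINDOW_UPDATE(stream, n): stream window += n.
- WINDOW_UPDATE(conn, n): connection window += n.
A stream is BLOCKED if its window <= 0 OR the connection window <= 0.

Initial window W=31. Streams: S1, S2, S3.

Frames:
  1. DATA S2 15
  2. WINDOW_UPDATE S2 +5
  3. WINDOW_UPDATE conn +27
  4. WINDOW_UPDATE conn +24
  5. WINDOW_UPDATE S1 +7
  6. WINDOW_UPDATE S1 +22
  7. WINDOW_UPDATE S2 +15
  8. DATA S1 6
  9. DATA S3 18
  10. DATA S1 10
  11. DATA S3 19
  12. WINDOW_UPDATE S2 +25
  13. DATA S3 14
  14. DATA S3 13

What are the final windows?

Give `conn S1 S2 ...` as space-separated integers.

Op 1: conn=16 S1=31 S2=16 S3=31 blocked=[]
Op 2: conn=16 S1=31 S2=21 S3=31 blocked=[]
Op 3: conn=43 S1=31 S2=21 S3=31 blocked=[]
Op 4: conn=67 S1=31 S2=21 S3=31 blocked=[]
Op 5: conn=67 S1=38 S2=21 S3=31 blocked=[]
Op 6: conn=67 S1=60 S2=21 S3=31 blocked=[]
Op 7: conn=67 S1=60 S2=36 S3=31 blocked=[]
Op 8: conn=61 S1=54 S2=36 S3=31 blocked=[]
Op 9: conn=43 S1=54 S2=36 S3=13 blocked=[]
Op 10: conn=33 S1=44 S2=36 S3=13 blocked=[]
Op 11: conn=14 S1=44 S2=36 S3=-6 blocked=[3]
Op 12: conn=14 S1=44 S2=61 S3=-6 blocked=[3]
Op 13: conn=0 S1=44 S2=61 S3=-20 blocked=[1, 2, 3]
Op 14: conn=-13 S1=44 S2=61 S3=-33 blocked=[1, 2, 3]

Answer: -13 44 61 -33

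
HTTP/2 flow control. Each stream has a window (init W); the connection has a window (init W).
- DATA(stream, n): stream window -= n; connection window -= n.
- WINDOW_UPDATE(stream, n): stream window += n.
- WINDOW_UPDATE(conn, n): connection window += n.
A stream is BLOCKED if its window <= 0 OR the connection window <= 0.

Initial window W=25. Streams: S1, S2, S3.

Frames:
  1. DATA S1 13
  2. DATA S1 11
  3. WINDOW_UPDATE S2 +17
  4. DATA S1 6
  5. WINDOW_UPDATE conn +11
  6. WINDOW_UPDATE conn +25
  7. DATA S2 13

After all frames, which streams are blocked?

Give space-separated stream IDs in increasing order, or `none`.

Answer: S1

Derivation:
Op 1: conn=12 S1=12 S2=25 S3=25 blocked=[]
Op 2: conn=1 S1=1 S2=25 S3=25 blocked=[]
Op 3: conn=1 S1=1 S2=42 S3=25 blocked=[]
Op 4: conn=-5 S1=-5 S2=42 S3=25 blocked=[1, 2, 3]
Op 5: conn=6 S1=-5 S2=42 S3=25 blocked=[1]
Op 6: conn=31 S1=-5 S2=42 S3=25 blocked=[1]
Op 7: conn=18 S1=-5 S2=29 S3=25 blocked=[1]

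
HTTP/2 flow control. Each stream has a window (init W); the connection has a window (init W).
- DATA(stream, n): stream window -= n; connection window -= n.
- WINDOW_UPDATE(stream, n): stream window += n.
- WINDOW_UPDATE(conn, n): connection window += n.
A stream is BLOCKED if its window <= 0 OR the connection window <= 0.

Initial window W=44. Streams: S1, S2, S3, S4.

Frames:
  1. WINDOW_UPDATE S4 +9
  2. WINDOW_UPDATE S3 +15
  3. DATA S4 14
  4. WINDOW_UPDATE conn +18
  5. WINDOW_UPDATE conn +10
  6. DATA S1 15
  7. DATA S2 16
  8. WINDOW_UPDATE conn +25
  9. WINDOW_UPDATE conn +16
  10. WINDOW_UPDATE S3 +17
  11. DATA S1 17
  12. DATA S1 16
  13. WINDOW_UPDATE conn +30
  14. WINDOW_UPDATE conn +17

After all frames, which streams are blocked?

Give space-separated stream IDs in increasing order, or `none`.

Answer: S1

Derivation:
Op 1: conn=44 S1=44 S2=44 S3=44 S4=53 blocked=[]
Op 2: conn=44 S1=44 S2=44 S3=59 S4=53 blocked=[]
Op 3: conn=30 S1=44 S2=44 S3=59 S4=39 blocked=[]
Op 4: conn=48 S1=44 S2=44 S3=59 S4=39 blocked=[]
Op 5: conn=58 S1=44 S2=44 S3=59 S4=39 blocked=[]
Op 6: conn=43 S1=29 S2=44 S3=59 S4=39 blocked=[]
Op 7: conn=27 S1=29 S2=28 S3=59 S4=39 blocked=[]
Op 8: conn=52 S1=29 S2=28 S3=59 S4=39 blocked=[]
Op 9: conn=68 S1=29 S2=28 S3=59 S4=39 blocked=[]
Op 10: conn=68 S1=29 S2=28 S3=76 S4=39 blocked=[]
Op 11: conn=51 S1=12 S2=28 S3=76 S4=39 blocked=[]
Op 12: conn=35 S1=-4 S2=28 S3=76 S4=39 blocked=[1]
Op 13: conn=65 S1=-4 S2=28 S3=76 S4=39 blocked=[1]
Op 14: conn=82 S1=-4 S2=28 S3=76 S4=39 blocked=[1]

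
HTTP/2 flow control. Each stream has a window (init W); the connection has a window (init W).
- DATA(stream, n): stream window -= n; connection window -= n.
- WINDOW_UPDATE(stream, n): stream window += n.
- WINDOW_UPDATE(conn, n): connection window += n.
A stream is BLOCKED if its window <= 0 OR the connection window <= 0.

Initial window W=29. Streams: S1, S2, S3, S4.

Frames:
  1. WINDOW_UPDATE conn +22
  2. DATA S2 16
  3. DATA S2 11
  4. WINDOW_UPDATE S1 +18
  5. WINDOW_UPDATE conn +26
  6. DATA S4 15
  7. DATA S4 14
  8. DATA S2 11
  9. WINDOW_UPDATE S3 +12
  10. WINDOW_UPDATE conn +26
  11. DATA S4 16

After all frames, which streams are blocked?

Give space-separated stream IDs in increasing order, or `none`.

Answer: S2 S4

Derivation:
Op 1: conn=51 S1=29 S2=29 S3=29 S4=29 blocked=[]
Op 2: conn=35 S1=29 S2=13 S3=29 S4=29 blocked=[]
Op 3: conn=24 S1=29 S2=2 S3=29 S4=29 blocked=[]
Op 4: conn=24 S1=47 S2=2 S3=29 S4=29 blocked=[]
Op 5: conn=50 S1=47 S2=2 S3=29 S4=29 blocked=[]
Op 6: conn=35 S1=47 S2=2 S3=29 S4=14 blocked=[]
Op 7: conn=21 S1=47 S2=2 S3=29 S4=0 blocked=[4]
Op 8: conn=10 S1=47 S2=-9 S3=29 S4=0 blocked=[2, 4]
Op 9: conn=10 S1=47 S2=-9 S3=41 S4=0 blocked=[2, 4]
Op 10: conn=36 S1=47 S2=-9 S3=41 S4=0 blocked=[2, 4]
Op 11: conn=20 S1=47 S2=-9 S3=41 S4=-16 blocked=[2, 4]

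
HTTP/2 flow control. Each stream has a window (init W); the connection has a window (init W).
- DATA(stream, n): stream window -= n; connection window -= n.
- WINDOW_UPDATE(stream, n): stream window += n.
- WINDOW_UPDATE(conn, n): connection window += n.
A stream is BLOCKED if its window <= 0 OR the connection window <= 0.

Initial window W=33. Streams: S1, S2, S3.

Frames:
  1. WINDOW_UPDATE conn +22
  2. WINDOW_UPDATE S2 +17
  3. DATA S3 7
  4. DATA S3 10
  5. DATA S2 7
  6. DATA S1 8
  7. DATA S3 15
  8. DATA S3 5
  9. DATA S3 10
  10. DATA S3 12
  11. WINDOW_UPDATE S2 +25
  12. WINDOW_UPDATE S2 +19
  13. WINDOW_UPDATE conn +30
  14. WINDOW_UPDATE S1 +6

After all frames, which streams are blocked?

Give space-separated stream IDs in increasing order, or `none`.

Op 1: conn=55 S1=33 S2=33 S3=33 blocked=[]
Op 2: conn=55 S1=33 S2=50 S3=33 blocked=[]
Op 3: conn=48 S1=33 S2=50 S3=26 blocked=[]
Op 4: conn=38 S1=33 S2=50 S3=16 blocked=[]
Op 5: conn=31 S1=33 S2=43 S3=16 blocked=[]
Op 6: conn=23 S1=25 S2=43 S3=16 blocked=[]
Op 7: conn=8 S1=25 S2=43 S3=1 blocked=[]
Op 8: conn=3 S1=25 S2=43 S3=-4 blocked=[3]
Op 9: conn=-7 S1=25 S2=43 S3=-14 blocked=[1, 2, 3]
Op 10: conn=-19 S1=25 S2=43 S3=-26 blocked=[1, 2, 3]
Op 11: conn=-19 S1=25 S2=68 S3=-26 blocked=[1, 2, 3]
Op 12: conn=-19 S1=25 S2=87 S3=-26 blocked=[1, 2, 3]
Op 13: conn=11 S1=25 S2=87 S3=-26 blocked=[3]
Op 14: conn=11 S1=31 S2=87 S3=-26 blocked=[3]

Answer: S3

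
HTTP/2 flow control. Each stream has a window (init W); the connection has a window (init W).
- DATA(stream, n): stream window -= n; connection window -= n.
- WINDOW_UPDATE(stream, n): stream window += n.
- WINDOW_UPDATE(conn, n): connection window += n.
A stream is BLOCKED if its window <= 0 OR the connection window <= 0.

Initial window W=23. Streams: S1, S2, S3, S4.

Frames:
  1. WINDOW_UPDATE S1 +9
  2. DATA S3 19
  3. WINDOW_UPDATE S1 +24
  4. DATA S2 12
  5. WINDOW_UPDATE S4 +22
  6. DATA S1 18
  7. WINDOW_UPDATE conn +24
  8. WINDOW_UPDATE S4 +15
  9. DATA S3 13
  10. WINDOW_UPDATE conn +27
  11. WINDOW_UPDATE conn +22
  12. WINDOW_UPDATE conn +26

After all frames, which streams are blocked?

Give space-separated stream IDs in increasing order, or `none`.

Answer: S3

Derivation:
Op 1: conn=23 S1=32 S2=23 S3=23 S4=23 blocked=[]
Op 2: conn=4 S1=32 S2=23 S3=4 S4=23 blocked=[]
Op 3: conn=4 S1=56 S2=23 S3=4 S4=23 blocked=[]
Op 4: conn=-8 S1=56 S2=11 S3=4 S4=23 blocked=[1, 2, 3, 4]
Op 5: conn=-8 S1=56 S2=11 S3=4 S4=45 blocked=[1, 2, 3, 4]
Op 6: conn=-26 S1=38 S2=11 S3=4 S4=45 blocked=[1, 2, 3, 4]
Op 7: conn=-2 S1=38 S2=11 S3=4 S4=45 blocked=[1, 2, 3, 4]
Op 8: conn=-2 S1=38 S2=11 S3=4 S4=60 blocked=[1, 2, 3, 4]
Op 9: conn=-15 S1=38 S2=11 S3=-9 S4=60 blocked=[1, 2, 3, 4]
Op 10: conn=12 S1=38 S2=11 S3=-9 S4=60 blocked=[3]
Op 11: conn=34 S1=38 S2=11 S3=-9 S4=60 blocked=[3]
Op 12: conn=60 S1=38 S2=11 S3=-9 S4=60 blocked=[3]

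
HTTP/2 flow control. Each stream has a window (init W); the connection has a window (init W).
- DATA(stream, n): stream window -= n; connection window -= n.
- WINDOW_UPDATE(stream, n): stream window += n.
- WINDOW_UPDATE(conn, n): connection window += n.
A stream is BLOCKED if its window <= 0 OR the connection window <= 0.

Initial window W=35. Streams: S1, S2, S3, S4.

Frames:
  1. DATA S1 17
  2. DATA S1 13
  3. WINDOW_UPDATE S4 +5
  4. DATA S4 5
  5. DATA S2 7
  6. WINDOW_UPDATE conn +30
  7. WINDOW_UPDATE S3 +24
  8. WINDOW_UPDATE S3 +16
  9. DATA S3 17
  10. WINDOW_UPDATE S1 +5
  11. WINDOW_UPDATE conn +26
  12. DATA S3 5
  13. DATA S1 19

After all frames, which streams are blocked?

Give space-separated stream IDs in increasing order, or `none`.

Op 1: conn=18 S1=18 S2=35 S3=35 S4=35 blocked=[]
Op 2: conn=5 S1=5 S2=35 S3=35 S4=35 blocked=[]
Op 3: conn=5 S1=5 S2=35 S3=35 S4=40 blocked=[]
Op 4: conn=0 S1=5 S2=35 S3=35 S4=35 blocked=[1, 2, 3, 4]
Op 5: conn=-7 S1=5 S2=28 S3=35 S4=35 blocked=[1, 2, 3, 4]
Op 6: conn=23 S1=5 S2=28 S3=35 S4=35 blocked=[]
Op 7: conn=23 S1=5 S2=28 S3=59 S4=35 blocked=[]
Op 8: conn=23 S1=5 S2=28 S3=75 S4=35 blocked=[]
Op 9: conn=6 S1=5 S2=28 S3=58 S4=35 blocked=[]
Op 10: conn=6 S1=10 S2=28 S3=58 S4=35 blocked=[]
Op 11: conn=32 S1=10 S2=28 S3=58 S4=35 blocked=[]
Op 12: conn=27 S1=10 S2=28 S3=53 S4=35 blocked=[]
Op 13: conn=8 S1=-9 S2=28 S3=53 S4=35 blocked=[1]

Answer: S1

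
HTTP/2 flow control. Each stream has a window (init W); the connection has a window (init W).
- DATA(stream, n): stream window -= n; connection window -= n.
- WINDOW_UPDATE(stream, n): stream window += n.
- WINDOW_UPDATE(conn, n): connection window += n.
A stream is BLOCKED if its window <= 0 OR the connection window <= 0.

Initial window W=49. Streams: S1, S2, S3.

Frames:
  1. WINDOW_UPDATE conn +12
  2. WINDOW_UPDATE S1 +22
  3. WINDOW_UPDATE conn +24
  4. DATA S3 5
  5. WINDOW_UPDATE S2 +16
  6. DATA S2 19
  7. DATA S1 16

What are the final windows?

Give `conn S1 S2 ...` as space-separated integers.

Answer: 45 55 46 44

Derivation:
Op 1: conn=61 S1=49 S2=49 S3=49 blocked=[]
Op 2: conn=61 S1=71 S2=49 S3=49 blocked=[]
Op 3: conn=85 S1=71 S2=49 S3=49 blocked=[]
Op 4: conn=80 S1=71 S2=49 S3=44 blocked=[]
Op 5: conn=80 S1=71 S2=65 S3=44 blocked=[]
Op 6: conn=61 S1=71 S2=46 S3=44 blocked=[]
Op 7: conn=45 S1=55 S2=46 S3=44 blocked=[]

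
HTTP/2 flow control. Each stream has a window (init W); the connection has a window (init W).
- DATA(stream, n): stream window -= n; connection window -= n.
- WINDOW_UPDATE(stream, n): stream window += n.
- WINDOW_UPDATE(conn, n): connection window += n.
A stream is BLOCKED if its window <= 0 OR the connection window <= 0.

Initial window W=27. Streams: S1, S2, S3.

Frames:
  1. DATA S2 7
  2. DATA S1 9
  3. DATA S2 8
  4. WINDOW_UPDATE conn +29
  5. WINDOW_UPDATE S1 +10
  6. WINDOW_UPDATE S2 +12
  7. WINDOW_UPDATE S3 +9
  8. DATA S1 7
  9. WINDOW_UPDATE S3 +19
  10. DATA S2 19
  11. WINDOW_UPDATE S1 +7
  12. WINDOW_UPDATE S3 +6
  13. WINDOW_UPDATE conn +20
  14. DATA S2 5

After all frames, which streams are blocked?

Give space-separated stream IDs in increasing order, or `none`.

Op 1: conn=20 S1=27 S2=20 S3=27 blocked=[]
Op 2: conn=11 S1=18 S2=20 S3=27 blocked=[]
Op 3: conn=3 S1=18 S2=12 S3=27 blocked=[]
Op 4: conn=32 S1=18 S2=12 S3=27 blocked=[]
Op 5: conn=32 S1=28 S2=12 S3=27 blocked=[]
Op 6: conn=32 S1=28 S2=24 S3=27 blocked=[]
Op 7: conn=32 S1=28 S2=24 S3=36 blocked=[]
Op 8: conn=25 S1=21 S2=24 S3=36 blocked=[]
Op 9: conn=25 S1=21 S2=24 S3=55 blocked=[]
Op 10: conn=6 S1=21 S2=5 S3=55 blocked=[]
Op 11: conn=6 S1=28 S2=5 S3=55 blocked=[]
Op 12: conn=6 S1=28 S2=5 S3=61 blocked=[]
Op 13: conn=26 S1=28 S2=5 S3=61 blocked=[]
Op 14: conn=21 S1=28 S2=0 S3=61 blocked=[2]

Answer: S2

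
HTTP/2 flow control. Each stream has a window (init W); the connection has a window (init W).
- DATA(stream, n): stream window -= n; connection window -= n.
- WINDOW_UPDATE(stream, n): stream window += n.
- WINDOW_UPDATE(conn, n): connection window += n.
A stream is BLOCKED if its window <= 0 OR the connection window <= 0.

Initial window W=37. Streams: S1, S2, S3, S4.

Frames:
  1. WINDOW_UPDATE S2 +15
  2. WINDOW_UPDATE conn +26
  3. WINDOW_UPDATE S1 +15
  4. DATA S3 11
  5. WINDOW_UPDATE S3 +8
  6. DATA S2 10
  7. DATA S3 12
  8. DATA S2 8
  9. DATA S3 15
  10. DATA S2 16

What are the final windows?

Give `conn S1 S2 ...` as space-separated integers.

Answer: -9 52 18 7 37

Derivation:
Op 1: conn=37 S1=37 S2=52 S3=37 S4=37 blocked=[]
Op 2: conn=63 S1=37 S2=52 S3=37 S4=37 blocked=[]
Op 3: conn=63 S1=52 S2=52 S3=37 S4=37 blocked=[]
Op 4: conn=52 S1=52 S2=52 S3=26 S4=37 blocked=[]
Op 5: conn=52 S1=52 S2=52 S3=34 S4=37 blocked=[]
Op 6: conn=42 S1=52 S2=42 S3=34 S4=37 blocked=[]
Op 7: conn=30 S1=52 S2=42 S3=22 S4=37 blocked=[]
Op 8: conn=22 S1=52 S2=34 S3=22 S4=37 blocked=[]
Op 9: conn=7 S1=52 S2=34 S3=7 S4=37 blocked=[]
Op 10: conn=-9 S1=52 S2=18 S3=7 S4=37 blocked=[1, 2, 3, 4]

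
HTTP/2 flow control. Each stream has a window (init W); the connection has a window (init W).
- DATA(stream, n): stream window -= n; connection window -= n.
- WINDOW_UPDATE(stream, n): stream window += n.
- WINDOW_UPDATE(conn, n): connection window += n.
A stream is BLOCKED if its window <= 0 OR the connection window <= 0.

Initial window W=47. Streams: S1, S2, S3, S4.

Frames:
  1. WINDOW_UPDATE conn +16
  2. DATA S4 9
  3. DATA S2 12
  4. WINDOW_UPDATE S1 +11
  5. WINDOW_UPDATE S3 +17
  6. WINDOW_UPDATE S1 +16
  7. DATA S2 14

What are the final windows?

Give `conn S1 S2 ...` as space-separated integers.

Op 1: conn=63 S1=47 S2=47 S3=47 S4=47 blocked=[]
Op 2: conn=54 S1=47 S2=47 S3=47 S4=38 blocked=[]
Op 3: conn=42 S1=47 S2=35 S3=47 S4=38 blocked=[]
Op 4: conn=42 S1=58 S2=35 S3=47 S4=38 blocked=[]
Op 5: conn=42 S1=58 S2=35 S3=64 S4=38 blocked=[]
Op 6: conn=42 S1=74 S2=35 S3=64 S4=38 blocked=[]
Op 7: conn=28 S1=74 S2=21 S3=64 S4=38 blocked=[]

Answer: 28 74 21 64 38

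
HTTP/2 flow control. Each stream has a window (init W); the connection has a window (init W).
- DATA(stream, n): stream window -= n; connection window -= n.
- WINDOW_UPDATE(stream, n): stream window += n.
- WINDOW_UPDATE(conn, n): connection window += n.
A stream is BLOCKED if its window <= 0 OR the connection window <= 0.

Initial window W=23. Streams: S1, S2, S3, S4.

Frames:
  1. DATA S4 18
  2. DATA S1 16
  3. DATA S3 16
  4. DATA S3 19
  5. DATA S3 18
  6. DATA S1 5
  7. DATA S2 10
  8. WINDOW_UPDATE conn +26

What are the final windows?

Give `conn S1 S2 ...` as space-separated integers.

Answer: -53 2 13 -30 5

Derivation:
Op 1: conn=5 S1=23 S2=23 S3=23 S4=5 blocked=[]
Op 2: conn=-11 S1=7 S2=23 S3=23 S4=5 blocked=[1, 2, 3, 4]
Op 3: conn=-27 S1=7 S2=23 S3=7 S4=5 blocked=[1, 2, 3, 4]
Op 4: conn=-46 S1=7 S2=23 S3=-12 S4=5 blocked=[1, 2, 3, 4]
Op 5: conn=-64 S1=7 S2=23 S3=-30 S4=5 blocked=[1, 2, 3, 4]
Op 6: conn=-69 S1=2 S2=23 S3=-30 S4=5 blocked=[1, 2, 3, 4]
Op 7: conn=-79 S1=2 S2=13 S3=-30 S4=5 blocked=[1, 2, 3, 4]
Op 8: conn=-53 S1=2 S2=13 S3=-30 S4=5 blocked=[1, 2, 3, 4]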